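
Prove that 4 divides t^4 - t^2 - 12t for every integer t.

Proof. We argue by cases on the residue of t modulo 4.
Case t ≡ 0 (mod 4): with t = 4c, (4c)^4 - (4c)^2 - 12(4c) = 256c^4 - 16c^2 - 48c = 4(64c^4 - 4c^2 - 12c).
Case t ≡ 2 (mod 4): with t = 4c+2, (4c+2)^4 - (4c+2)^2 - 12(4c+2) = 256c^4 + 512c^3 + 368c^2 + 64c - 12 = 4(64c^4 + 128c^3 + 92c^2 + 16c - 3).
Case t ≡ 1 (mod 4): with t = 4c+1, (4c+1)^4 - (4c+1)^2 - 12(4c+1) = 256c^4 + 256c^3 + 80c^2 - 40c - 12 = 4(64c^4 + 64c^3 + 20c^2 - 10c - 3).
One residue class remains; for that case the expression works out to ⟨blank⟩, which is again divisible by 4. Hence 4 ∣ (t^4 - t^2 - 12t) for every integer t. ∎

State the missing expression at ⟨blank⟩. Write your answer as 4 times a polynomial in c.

The residues treated are {0, 2, 1}, so the missing case is t ≡ 3 (mod 4); write t = 4c+3.
Then (4c+3)^4 - (4c+3)^2 - 12(4c+3) = 256c^4 + 768c^3 + 848c^2 + 360c + 36 = 4(64c^4 + 192c^3 + 212c^2 + 90c + 9).

4(64c^4 + 192c^3 + 212c^2 + 90c + 9)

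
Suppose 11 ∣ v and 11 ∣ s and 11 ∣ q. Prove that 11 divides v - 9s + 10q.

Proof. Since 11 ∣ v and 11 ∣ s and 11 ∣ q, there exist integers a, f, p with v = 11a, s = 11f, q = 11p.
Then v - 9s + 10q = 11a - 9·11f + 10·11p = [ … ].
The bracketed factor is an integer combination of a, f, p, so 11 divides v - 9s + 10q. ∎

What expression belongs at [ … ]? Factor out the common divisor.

11(a - 9f + 10p)

Pull the common 11 out of every term: 11a - 9·11f + 10·11p = 11(a - 9f + 10p).
a - 9f + 10p is an integer, which exhibits the divisibility.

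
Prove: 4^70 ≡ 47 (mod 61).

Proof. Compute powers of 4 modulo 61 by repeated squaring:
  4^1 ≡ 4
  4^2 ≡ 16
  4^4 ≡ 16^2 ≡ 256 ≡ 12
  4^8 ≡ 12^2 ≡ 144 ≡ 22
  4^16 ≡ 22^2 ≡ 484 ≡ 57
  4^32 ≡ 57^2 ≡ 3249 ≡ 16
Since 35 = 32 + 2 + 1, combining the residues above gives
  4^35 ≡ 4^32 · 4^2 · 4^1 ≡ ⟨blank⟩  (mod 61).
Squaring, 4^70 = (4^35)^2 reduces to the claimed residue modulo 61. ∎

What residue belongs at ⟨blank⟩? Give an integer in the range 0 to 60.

Multiply the listed residues: 16 · 16 · 4 = 256 → 1024.
Reducing modulo 61: 1024 = 16·61 + 48, so 4^35 ≡ 48.

48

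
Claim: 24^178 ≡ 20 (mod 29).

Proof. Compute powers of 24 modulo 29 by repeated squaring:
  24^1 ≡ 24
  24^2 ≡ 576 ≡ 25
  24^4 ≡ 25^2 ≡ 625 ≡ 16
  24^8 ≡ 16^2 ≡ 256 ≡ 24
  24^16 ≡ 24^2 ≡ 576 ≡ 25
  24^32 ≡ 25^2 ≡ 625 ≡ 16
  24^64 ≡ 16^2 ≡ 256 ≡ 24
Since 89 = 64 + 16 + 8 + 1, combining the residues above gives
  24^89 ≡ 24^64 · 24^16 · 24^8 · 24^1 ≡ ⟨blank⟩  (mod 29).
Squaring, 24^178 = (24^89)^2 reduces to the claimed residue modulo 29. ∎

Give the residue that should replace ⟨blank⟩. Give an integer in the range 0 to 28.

Multiply the listed residues: 24 · 25 · 24 · 24 = 600 → 14400 → 345600.
Reducing modulo 29: 345600 = 11917·29 + 7, so 24^89 ≡ 7.

7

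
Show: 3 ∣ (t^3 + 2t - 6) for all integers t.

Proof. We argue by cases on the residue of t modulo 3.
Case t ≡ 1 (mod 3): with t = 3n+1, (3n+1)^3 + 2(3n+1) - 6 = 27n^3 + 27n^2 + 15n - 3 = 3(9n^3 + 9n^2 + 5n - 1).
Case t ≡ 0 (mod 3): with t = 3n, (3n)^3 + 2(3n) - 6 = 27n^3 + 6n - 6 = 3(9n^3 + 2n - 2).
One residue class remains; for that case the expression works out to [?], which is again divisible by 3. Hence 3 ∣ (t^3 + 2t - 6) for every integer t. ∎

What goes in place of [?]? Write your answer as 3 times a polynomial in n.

3(9n^3 + 18n^2 + 14n + 2)

The residues treated are {1, 0}, so the missing case is t ≡ 2 (mod 3); write t = 3n+2.
Then (3n+2)^3 + 2(3n+2) - 6 = 27n^3 + 54n^2 + 42n + 6 = 3(9n^3 + 18n^2 + 14n + 2).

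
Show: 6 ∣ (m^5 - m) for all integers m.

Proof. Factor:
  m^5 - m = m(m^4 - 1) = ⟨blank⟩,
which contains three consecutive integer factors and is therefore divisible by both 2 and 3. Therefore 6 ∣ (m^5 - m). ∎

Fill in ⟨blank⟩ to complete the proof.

m^4 - 1 = (m^2 - 1)(m^2 + 1), and m^2 - 1 = (m-1)(m+1).
So m(m^4 - 1) = (m - 1)m(m + 1)(m^2 + 1).

(m - 1)m(m + 1)(m^2 + 1)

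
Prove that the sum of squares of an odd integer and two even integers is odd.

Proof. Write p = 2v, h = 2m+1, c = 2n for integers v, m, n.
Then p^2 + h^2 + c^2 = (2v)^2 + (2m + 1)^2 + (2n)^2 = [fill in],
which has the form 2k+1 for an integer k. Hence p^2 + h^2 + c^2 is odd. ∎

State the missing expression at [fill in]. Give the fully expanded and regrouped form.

2(2m^2 + 2m + 2n^2 + 2v^2) + 1

(2v)^2 + (2m + 1)^2 + (2n)^2 = 4m^2 + 4m + 4n^2 + 4v^2 + 1
= 2(2m^2 + 2m + 2n^2 + 2v^2) + 1.
Since 2m^2 + 2m + 2n^2 + 2v^2 is an integer, the sum of squares is of the form 2k+1 for an integer k.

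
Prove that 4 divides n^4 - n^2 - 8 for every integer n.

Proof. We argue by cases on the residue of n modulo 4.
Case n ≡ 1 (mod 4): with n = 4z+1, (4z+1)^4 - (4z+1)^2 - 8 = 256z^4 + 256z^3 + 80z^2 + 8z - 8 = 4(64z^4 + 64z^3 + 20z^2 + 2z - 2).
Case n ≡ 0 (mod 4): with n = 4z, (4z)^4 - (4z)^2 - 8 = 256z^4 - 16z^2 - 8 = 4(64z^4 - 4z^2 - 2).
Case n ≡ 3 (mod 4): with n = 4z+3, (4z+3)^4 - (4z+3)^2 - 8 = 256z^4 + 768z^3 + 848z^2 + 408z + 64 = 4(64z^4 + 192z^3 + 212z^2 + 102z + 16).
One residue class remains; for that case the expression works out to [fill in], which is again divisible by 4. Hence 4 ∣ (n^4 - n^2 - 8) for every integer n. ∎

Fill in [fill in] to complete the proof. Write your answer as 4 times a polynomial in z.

4(64z^4 + 128z^3 + 92z^2 + 28z + 1)

The residues treated are {1, 0, 3}, so the missing case is n ≡ 2 (mod 4); write n = 4z+2.
Then (4z+2)^4 - (4z+2)^2 - 8 = 256z^4 + 512z^3 + 368z^2 + 112z + 4 = 4(64z^4 + 128z^3 + 92z^2 + 28z + 1).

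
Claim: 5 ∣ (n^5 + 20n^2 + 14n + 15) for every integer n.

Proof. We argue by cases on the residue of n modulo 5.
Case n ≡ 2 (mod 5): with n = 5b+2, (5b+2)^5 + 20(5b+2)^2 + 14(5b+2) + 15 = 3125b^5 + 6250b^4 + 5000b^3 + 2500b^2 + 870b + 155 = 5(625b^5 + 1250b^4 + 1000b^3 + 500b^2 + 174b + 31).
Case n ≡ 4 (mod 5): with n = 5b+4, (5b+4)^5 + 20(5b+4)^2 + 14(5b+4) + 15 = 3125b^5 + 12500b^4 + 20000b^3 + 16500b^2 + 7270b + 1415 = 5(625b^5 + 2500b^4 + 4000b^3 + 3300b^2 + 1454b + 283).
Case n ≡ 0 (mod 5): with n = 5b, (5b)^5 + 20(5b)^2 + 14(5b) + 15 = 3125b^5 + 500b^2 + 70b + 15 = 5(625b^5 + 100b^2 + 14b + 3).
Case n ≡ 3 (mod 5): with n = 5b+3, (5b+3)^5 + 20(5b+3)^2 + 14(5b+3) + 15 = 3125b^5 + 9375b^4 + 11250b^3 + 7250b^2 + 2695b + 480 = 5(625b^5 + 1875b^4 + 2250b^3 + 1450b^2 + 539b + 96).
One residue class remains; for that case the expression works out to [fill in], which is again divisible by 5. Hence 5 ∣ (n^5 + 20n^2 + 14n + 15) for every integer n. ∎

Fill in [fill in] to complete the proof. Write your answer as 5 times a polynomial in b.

5(625b^5 + 625b^4 + 250b^3 + 150b^2 + 59b + 10)

Only n ≡ 1 (mod 5) is unaccounted for. Put n = 5b+1:
(5b+1)^5 + 20(5b+1)^2 + 14(5b+1) + 15 expands to 3125b^5 + 3125b^4 + 1250b^3 + 750b^2 + 295b + 50,
and factoring out 5 leaves 5(625b^5 + 625b^4 + 250b^3 + 150b^2 + 59b + 10).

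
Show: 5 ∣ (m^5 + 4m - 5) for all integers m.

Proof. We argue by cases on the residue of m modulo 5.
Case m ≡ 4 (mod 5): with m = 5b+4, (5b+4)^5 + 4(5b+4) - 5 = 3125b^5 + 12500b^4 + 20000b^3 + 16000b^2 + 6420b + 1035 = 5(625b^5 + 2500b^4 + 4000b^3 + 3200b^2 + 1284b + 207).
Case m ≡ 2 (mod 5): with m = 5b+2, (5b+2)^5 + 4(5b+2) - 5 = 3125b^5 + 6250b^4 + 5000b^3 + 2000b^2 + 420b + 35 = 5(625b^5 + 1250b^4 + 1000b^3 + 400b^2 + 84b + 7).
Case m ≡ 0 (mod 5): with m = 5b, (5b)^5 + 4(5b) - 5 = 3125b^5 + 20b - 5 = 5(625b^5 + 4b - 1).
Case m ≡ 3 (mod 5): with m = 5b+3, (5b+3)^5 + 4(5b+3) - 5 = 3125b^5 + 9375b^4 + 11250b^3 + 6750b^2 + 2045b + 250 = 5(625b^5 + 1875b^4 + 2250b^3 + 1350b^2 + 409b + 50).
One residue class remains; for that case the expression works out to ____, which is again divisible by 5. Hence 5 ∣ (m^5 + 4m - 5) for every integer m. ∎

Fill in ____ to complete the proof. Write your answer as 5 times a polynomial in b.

The residues treated are {4, 2, 0, 3}, so the missing case is m ≡ 1 (mod 5); write m = 5b+1.
Then (5b+1)^5 + 4(5b+1) - 5 = 3125b^5 + 3125b^4 + 1250b^3 + 250b^2 + 45b = 5(625b^5 + 625b^4 + 250b^3 + 50b^2 + 9b).

5(625b^5 + 625b^4 + 250b^3 + 50b^2 + 9b)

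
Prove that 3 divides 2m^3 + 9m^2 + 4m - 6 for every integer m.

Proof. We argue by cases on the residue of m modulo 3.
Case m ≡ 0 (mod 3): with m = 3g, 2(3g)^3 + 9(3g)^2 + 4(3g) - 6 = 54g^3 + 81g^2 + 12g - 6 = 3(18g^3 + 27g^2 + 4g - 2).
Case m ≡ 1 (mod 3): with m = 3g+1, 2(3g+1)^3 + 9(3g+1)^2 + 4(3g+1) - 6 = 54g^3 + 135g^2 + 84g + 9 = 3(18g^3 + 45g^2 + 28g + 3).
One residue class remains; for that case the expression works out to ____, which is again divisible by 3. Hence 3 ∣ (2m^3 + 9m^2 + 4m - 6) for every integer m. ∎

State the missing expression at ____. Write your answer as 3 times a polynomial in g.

3(18g^3 + 63g^2 + 64g + 18)

Only m ≡ 2 (mod 3) is unaccounted for. Put m = 3g+2:
2(3g+2)^3 + 9(3g+2)^2 + 4(3g+2) - 6 expands to 54g^3 + 189g^2 + 192g + 54,
and factoring out 3 leaves 3(18g^3 + 63g^2 + 64g + 18).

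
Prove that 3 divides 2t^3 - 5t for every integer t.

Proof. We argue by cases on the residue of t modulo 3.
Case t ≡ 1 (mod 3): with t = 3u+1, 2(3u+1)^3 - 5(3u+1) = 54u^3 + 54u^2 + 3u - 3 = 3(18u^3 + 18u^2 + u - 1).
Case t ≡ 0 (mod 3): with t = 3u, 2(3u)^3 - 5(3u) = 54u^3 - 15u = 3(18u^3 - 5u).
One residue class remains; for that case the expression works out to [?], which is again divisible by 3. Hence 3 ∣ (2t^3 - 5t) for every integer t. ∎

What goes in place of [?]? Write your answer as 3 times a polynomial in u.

The residues treated are {1, 0}, so the missing case is t ≡ 2 (mod 3); write t = 3u+2.
Then 2(3u+2)^3 - 5(3u+2) = 54u^3 + 108u^2 + 57u + 6 = 3(18u^3 + 36u^2 + 19u + 2).

3(18u^3 + 36u^2 + 19u + 2)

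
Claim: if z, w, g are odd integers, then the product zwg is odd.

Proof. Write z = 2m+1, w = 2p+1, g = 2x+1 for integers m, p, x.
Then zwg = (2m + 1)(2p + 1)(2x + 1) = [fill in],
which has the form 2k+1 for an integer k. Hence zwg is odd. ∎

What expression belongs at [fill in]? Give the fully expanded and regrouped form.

Expanding: (2m + 1)(2p + 1)(2x + 1) = 8mpx + 4mp + 4mx + 2m + 4px + 2p + 2x + 1.
Every term except the constant is even, so this is 2(4mpx + 2mp + 2mx + m + 2px + p + x) + 1,
and 4mpx + 2mp + 2mx + m + 2px + p + x ∈ ℤ gives the required form.

2(4mpx + 2mp + 2mx + m + 2px + p + x) + 1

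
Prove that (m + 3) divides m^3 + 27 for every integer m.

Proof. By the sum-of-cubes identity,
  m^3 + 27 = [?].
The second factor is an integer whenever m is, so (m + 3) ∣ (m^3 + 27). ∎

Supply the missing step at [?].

Polynomial division of m^3 + 27 by m + 3 leaves remainder 0 and quotient m^2 - 3m + 9.
Hence m^3 + 27 = (m + 3)(m^2 - 3m + 9).

(m + 3)(m^2 - 3m + 9)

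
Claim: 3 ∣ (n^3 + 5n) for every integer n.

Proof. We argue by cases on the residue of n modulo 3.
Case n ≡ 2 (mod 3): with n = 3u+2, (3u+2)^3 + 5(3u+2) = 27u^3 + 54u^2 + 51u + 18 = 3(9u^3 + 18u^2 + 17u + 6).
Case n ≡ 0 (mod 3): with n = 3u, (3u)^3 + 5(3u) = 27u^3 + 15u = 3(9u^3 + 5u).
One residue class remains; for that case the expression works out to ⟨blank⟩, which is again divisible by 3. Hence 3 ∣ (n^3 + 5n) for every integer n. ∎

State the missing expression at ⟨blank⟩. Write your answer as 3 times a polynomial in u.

The residues treated are {2, 0}, so the missing case is n ≡ 1 (mod 3); write n = 3u+1.
Then (3u+1)^3 + 5(3u+1) = 27u^3 + 27u^2 + 24u + 6 = 3(9u^3 + 9u^2 + 8u + 2).

3(9u^3 + 9u^2 + 8u + 2)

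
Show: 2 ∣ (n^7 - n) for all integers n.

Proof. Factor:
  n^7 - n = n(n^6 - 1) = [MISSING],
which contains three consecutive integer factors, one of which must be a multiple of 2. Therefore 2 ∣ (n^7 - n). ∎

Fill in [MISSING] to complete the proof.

(n - 1)n(n + 1)(n^4 + n^2 + 1)

n^6 - 1 = (n^2 - 1)(n^4 + n^2 + 1), and n^2 - 1 = (n-1)(n+1).
So n(n^6 - 1) = (n - 1)n(n + 1)(n^4 + n^2 + 1).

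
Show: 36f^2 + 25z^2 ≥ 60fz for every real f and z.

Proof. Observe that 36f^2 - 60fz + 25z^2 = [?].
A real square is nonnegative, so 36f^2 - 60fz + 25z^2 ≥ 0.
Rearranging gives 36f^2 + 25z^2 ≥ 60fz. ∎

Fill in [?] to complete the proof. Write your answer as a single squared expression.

(6f - 5z)^2

The leading and trailing coefficients are 6^2 and 5^2, and 60 = 2·6·5, so the trinomial is (6f - 5z)^2.
Hence 36f^2 - 60fz + 25z^2 ≥ 0.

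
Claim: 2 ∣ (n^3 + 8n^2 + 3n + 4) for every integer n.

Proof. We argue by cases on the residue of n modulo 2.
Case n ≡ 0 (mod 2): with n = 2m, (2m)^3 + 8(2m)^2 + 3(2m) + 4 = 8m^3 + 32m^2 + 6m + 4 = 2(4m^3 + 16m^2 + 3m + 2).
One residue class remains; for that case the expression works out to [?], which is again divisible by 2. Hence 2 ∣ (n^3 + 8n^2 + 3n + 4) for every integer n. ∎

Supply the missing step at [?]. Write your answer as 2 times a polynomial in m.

The residues treated are {0}, so the missing case is n ≡ 1 (mod 2); write n = 2m+1.
Then (2m+1)^3 + 8(2m+1)^2 + 3(2m+1) + 4 = 8m^3 + 44m^2 + 44m + 16 = 2(4m^3 + 22m^2 + 22m + 8).

2(4m^3 + 22m^2 + 22m + 8)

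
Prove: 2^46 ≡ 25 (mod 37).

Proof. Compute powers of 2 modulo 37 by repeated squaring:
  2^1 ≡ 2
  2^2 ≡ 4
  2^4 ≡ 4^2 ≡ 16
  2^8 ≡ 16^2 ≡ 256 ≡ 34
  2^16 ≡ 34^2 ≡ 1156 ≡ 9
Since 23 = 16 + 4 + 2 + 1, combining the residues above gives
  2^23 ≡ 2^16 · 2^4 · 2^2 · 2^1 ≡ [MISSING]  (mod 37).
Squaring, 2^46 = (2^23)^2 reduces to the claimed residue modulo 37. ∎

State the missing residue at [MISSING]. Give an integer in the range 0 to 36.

5

Multiply the listed residues: 9 · 16 · 4 · 2 = 144 → 576 → 1152.
Reducing modulo 37: 1152 = 31·37 + 5, so 2^23 ≡ 5.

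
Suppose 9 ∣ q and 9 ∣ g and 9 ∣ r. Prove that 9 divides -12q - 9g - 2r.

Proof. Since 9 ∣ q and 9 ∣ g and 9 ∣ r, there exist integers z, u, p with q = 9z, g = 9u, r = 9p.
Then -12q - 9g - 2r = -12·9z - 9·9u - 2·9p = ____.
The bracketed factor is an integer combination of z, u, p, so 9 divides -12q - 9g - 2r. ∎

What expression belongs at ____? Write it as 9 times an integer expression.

Pull the common 9 out of every term: -12·9z - 9·9u - 2·9p = 9(-2p - 9u - 12z).
-2p - 9u - 12z is an integer, which exhibits the divisibility.

9(-2p - 9u - 12z)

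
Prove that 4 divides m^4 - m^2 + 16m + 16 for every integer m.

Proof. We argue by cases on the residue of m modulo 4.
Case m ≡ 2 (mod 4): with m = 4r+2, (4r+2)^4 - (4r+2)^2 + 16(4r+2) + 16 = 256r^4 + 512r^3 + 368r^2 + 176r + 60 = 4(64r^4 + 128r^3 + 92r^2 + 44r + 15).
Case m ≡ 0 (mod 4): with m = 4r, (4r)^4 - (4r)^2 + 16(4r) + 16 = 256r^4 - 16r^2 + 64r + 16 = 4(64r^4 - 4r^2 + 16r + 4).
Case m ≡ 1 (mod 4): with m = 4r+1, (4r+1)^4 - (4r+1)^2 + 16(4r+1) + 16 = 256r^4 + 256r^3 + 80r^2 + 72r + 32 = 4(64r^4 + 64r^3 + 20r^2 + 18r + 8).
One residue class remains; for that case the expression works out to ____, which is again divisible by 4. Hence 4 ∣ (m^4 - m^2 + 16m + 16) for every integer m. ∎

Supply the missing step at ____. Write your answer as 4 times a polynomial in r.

4(64r^4 + 192r^3 + 212r^2 + 118r + 34)

The residues treated are {2, 0, 1}, so the missing case is m ≡ 3 (mod 4); write m = 4r+3.
Then (4r+3)^4 - (4r+3)^2 + 16(4r+3) + 16 = 256r^4 + 768r^3 + 848r^2 + 472r + 136 = 4(64r^4 + 192r^3 + 212r^2 + 118r + 34).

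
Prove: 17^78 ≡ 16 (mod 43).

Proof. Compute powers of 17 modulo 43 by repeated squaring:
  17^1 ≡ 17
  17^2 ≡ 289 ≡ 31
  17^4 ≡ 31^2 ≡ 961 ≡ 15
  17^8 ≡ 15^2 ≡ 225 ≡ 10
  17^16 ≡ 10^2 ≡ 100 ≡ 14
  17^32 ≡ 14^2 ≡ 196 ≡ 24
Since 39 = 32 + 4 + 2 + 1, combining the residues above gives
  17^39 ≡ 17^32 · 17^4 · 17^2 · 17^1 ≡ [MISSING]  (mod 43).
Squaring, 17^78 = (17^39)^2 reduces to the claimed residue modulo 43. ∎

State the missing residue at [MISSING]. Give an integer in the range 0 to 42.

4

17^32 · 17^4 · 17^2 · 17^1 ≡ 24 · 15 · 31 · 17 = 189720.
189720 mod 43 = 4, so 17^39 ≡ 4 (mod 43).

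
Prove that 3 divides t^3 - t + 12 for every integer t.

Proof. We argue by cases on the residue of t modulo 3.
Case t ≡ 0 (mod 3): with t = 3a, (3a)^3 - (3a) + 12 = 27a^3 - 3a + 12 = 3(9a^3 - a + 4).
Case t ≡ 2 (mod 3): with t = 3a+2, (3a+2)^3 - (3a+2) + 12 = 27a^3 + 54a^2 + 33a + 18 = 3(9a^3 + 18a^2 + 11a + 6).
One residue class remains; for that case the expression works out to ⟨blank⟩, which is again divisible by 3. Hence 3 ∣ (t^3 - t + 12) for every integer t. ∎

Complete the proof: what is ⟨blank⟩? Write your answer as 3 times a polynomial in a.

3(9a^3 + 9a^2 + 2a + 4)

The residues treated are {0, 2}, so the missing case is t ≡ 1 (mod 3); write t = 3a+1.
Then (3a+1)^3 - (3a+1) + 12 = 27a^3 + 27a^2 + 6a + 12 = 3(9a^3 + 9a^2 + 2a + 4).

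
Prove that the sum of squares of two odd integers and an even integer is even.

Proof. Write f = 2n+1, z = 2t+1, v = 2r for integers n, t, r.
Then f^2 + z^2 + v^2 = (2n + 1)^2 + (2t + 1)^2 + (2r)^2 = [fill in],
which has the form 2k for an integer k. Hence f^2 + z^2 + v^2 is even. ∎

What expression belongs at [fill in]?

2(2n^2 + 2n + 2r^2 + 2t^2 + 2t + 1)

Expanding: (2n + 1)^2 + (2t + 1)^2 + (2r)^2 = 4n^2 + 4n + 4r^2 + 4t^2 + 4t + 2.
Every term is even; pulling out the factor of 2 gives 2(2n^2 + 2n + 2r^2 + 2t^2 + 2t + 1).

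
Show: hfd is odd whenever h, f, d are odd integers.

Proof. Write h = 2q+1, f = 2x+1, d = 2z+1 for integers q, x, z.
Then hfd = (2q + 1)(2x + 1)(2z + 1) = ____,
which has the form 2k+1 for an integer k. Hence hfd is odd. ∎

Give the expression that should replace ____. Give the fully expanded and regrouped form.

Expanding: (2q + 1)(2x + 1)(2z + 1) = 8qxz + 4qx + 4qz + 2q + 4xz + 2x + 2z + 1.
Every term except the constant is even, so this is 2(4qxz + 2qx + 2qz + q + 2xz + x + z) + 1,
and 4qxz + 2qx + 2qz + q + 2xz + x + z ∈ ℤ gives the required form.

2(4qxz + 2qx + 2qz + q + 2xz + x + z) + 1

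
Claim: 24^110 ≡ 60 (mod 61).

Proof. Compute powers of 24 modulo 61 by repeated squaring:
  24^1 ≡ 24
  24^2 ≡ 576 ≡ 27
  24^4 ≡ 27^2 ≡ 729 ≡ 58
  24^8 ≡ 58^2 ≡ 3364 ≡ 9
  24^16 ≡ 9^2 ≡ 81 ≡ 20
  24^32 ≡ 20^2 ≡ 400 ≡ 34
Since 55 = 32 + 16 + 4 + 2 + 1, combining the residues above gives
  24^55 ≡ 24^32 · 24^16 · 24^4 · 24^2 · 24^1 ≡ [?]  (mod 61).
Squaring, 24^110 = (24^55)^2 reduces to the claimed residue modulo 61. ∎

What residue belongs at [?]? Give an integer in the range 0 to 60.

Multiply the listed residues: 34 · 20 · 58 · 27 · 24 = 680 → 39440 → 1064880 → 25557120.
Reducing modulo 61: 25557120 = 418969·61 + 11, so 24^55 ≡ 11.

11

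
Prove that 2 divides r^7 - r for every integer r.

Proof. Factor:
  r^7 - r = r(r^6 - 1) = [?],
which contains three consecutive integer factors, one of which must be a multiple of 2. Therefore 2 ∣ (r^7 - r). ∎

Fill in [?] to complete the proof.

(r - 1)r(r + 1)(r^4 + r^2 + 1)

r^6 - 1 = (r^2 - 1)(r^4 + r^2 + 1), and r^2 - 1 = (r-1)(r+1).
So r(r^6 - 1) = (r - 1)r(r + 1)(r^4 + r^2 + 1).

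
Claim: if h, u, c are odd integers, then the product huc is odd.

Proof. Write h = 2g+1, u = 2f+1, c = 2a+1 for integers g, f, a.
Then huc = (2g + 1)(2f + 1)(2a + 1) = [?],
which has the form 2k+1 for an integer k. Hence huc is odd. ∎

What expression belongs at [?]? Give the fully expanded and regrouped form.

2(4afg + 2af + 2ag + a + 2fg + f + g) + 1

Expanding: (2g + 1)(2f + 1)(2a + 1) = 8afg + 4af + 4ag + 2a + 4fg + 2f + 2g + 1.
Every term except the constant is even, so this is 2(4afg + 2af + 2ag + a + 2fg + f + g) + 1,
and 4afg + 2af + 2ag + a + 2fg + f + g ∈ ℤ gives the required form.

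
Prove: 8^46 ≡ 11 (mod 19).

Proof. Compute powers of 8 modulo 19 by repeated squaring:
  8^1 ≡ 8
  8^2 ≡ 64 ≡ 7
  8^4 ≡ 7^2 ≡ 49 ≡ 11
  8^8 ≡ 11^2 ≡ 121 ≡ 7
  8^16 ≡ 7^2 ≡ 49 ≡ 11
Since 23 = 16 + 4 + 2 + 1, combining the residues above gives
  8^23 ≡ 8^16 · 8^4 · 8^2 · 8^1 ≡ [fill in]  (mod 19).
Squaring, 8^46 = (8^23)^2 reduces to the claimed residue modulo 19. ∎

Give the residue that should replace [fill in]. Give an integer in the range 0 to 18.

8^16 · 8^4 · 8^2 · 8^1 ≡ 11 · 11 · 7 · 8 = 6776.
6776 mod 19 = 12, so 8^23 ≡ 12 (mod 19).

12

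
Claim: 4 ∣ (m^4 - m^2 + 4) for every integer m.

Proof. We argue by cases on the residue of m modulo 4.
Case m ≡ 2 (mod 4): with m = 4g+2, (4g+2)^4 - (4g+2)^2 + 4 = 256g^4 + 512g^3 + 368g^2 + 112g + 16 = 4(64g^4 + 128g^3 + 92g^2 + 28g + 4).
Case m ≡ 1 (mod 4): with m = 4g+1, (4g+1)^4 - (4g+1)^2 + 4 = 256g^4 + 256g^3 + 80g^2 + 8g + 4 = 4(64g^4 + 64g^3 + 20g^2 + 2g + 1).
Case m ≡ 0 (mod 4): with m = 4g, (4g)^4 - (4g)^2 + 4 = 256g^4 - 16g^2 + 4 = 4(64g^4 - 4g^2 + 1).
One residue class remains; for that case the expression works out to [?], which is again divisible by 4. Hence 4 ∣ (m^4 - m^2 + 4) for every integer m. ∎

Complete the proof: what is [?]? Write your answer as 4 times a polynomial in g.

4(64g^4 + 192g^3 + 212g^2 + 102g + 19)

The residues treated are {2, 1, 0}, so the missing case is m ≡ 3 (mod 4); write m = 4g+3.
Then (4g+3)^4 - (4g+3)^2 + 4 = 256g^4 + 768g^3 + 848g^2 + 408g + 76 = 4(64g^4 + 192g^3 + 212g^2 + 102g + 19).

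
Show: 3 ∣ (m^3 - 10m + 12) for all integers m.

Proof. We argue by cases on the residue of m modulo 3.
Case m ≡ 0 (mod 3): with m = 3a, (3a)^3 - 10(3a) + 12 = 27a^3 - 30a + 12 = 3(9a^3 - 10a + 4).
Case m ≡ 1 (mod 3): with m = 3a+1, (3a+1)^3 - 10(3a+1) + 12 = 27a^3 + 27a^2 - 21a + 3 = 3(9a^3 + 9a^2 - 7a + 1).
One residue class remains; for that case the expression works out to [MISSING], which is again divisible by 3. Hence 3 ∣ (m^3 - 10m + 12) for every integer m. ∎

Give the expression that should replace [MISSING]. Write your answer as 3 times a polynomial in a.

3(9a^3 + 18a^2 + 2a)

Only m ≡ 2 (mod 3) is unaccounted for. Put m = 3a+2:
(3a+2)^3 - 10(3a+2) + 12 expands to 27a^3 + 54a^2 + 6a,
and factoring out 3 leaves 3(9a^3 + 18a^2 + 2a).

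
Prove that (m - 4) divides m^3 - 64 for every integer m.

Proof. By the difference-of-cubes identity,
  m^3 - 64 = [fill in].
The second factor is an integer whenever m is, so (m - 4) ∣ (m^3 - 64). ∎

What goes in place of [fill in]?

(m - 4)(m^2 + 4m + 16)

Polynomial division of m^3 - 64 by m - 4 leaves remainder 0 and quotient m^2 + 4m + 16.
Hence m^3 - 64 = (m - 4)(m^2 + 4m + 16).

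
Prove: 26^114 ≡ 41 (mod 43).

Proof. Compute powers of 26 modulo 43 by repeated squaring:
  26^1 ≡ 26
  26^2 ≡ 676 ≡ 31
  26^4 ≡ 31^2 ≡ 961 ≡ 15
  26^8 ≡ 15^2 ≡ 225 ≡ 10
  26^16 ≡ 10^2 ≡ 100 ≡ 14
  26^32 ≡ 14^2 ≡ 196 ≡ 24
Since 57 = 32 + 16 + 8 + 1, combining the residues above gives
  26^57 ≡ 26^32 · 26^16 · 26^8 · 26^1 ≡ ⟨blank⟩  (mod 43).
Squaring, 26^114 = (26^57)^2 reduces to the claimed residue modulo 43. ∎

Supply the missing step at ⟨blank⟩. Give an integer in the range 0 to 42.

27

Multiply the listed residues: 24 · 14 · 10 · 26 = 336 → 3360 → 87360.
Reducing modulo 43: 87360 = 2031·43 + 27, so 26^57 ≡ 27.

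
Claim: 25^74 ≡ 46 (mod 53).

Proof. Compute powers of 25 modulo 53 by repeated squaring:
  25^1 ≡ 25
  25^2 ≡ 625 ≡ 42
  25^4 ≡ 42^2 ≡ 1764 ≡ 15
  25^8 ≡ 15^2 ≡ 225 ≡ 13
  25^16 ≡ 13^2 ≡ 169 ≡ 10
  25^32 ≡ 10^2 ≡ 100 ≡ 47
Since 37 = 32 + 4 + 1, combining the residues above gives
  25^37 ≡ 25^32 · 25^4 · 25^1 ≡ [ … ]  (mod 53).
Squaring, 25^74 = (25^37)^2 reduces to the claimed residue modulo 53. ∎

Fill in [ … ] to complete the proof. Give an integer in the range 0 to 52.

29

Multiply the listed residues: 47 · 15 · 25 = 705 → 17625.
Reducing modulo 53: 17625 = 332·53 + 29, so 25^37 ≡ 29.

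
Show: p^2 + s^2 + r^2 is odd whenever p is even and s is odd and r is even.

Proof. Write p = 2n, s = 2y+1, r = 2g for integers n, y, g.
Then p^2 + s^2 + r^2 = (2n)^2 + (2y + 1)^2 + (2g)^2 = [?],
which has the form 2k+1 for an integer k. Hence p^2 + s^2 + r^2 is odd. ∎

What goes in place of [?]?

2(2g^2 + 2n^2 + 2y^2 + 2y) + 1

(2n)^2 + (2y + 1)^2 + (2g)^2 = 4g^2 + 4n^2 + 4y^2 + 4y + 1
= 2(2g^2 + 2n^2 + 2y^2 + 2y) + 1.
Since 2g^2 + 2n^2 + 2y^2 + 2y is an integer, the sum of squares is of the form 2k+1 for an integer k.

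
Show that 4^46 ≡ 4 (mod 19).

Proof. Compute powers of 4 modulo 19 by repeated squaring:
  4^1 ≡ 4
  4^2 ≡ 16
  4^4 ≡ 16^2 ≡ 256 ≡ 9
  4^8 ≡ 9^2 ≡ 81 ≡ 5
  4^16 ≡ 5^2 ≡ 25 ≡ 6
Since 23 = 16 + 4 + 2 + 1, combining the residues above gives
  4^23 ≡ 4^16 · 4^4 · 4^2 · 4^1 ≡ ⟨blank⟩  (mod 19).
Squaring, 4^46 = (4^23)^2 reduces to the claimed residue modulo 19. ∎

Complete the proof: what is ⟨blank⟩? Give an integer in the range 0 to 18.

17

Multiply the listed residues: 6 · 9 · 16 · 4 = 54 → 864 → 3456.
Reducing modulo 19: 3456 = 181·19 + 17, so 4^23 ≡ 17.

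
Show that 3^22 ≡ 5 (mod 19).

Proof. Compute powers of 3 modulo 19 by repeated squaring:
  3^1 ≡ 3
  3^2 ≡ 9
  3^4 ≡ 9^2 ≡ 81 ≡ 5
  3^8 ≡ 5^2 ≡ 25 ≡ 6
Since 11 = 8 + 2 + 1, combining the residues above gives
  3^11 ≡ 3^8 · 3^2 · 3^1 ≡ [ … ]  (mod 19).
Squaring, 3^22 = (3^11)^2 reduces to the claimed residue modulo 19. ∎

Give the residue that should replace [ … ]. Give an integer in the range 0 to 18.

10

3^8 · 3^2 · 3^1 ≡ 6 · 9 · 3 = 162.
162 mod 19 = 10, so 3^11 ≡ 10 (mod 19).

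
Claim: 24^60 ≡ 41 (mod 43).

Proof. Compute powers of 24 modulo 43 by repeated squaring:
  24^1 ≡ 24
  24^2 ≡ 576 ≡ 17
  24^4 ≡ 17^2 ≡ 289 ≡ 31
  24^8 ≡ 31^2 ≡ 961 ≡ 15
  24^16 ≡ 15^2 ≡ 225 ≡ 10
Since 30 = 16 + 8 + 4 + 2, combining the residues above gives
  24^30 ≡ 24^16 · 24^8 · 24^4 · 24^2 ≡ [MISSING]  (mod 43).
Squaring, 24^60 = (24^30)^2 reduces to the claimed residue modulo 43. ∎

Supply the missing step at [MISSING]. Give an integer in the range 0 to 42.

16

Multiply the listed residues: 10 · 15 · 31 · 17 = 150 → 4650 → 79050.
Reducing modulo 43: 79050 = 1838·43 + 16, so 24^30 ≡ 16.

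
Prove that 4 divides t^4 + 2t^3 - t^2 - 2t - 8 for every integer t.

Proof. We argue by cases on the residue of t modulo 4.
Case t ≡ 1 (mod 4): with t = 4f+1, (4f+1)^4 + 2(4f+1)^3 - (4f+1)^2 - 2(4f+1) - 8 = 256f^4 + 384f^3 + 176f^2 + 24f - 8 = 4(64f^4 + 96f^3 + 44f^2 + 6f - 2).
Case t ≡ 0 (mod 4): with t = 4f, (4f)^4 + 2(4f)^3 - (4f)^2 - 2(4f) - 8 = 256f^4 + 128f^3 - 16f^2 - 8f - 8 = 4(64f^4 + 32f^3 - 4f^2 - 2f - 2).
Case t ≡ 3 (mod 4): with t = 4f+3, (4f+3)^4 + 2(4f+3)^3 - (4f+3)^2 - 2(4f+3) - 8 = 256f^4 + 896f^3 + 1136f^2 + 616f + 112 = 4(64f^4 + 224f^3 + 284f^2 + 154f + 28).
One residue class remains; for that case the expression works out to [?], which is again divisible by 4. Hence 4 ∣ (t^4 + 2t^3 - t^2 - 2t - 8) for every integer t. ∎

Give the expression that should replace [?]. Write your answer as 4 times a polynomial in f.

4(64f^4 + 160f^3 + 140f^2 + 50f + 4)

Only t ≡ 2 (mod 4) is unaccounted for. Put t = 4f+2:
(4f+2)^4 + 2(4f+2)^3 - (4f+2)^2 - 2(4f+2) - 8 expands to 256f^4 + 640f^3 + 560f^2 + 200f + 16,
and factoring out 4 leaves 4(64f^4 + 160f^3 + 140f^2 + 50f + 4).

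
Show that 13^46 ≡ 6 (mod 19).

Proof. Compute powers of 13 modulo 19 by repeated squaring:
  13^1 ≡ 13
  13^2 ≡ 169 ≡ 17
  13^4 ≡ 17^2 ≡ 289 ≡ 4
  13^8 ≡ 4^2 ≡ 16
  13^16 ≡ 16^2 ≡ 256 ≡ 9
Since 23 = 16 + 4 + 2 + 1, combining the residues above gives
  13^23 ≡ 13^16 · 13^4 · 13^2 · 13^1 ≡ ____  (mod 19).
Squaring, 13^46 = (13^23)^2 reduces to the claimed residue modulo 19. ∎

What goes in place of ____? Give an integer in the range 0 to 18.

14

Multiply the listed residues: 9 · 4 · 17 · 13 = 36 → 612 → 7956.
Reducing modulo 19: 7956 = 418·19 + 14, so 13^23 ≡ 14.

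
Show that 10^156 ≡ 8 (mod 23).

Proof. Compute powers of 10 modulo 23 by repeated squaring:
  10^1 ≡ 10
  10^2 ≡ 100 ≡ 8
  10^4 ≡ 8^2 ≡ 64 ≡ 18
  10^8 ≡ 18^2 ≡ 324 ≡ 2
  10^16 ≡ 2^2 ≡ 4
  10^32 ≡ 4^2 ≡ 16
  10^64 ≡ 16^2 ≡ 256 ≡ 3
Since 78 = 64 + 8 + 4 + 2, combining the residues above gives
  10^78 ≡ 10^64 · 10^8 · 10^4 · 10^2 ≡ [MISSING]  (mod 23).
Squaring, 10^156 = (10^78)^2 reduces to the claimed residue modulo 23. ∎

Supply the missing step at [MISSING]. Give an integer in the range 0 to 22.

13

Multiply the listed residues: 3 · 2 · 18 · 8 = 6 → 108 → 864.
Reducing modulo 23: 864 = 37·23 + 13, so 10^78 ≡ 13.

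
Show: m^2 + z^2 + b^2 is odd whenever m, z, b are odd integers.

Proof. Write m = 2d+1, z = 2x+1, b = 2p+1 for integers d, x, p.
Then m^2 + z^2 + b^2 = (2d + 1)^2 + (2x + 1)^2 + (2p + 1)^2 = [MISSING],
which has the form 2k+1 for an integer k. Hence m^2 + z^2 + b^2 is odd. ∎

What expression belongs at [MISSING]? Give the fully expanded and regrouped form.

(2d + 1)^2 + (2x + 1)^2 + (2p + 1)^2 = 4d^2 + 4d + 4p^2 + 4p + 4x^2 + 4x + 3
= 2(2d^2 + 2d + 2p^2 + 2p + 2x^2 + 2x + 1) + 1.
Since 2d^2 + 2d + 2p^2 + 2p + 2x^2 + 2x + 1 is an integer, the sum of squares is of the form 2k+1 for an integer k.

2(2d^2 + 2d + 2p^2 + 2p + 2x^2 + 2x + 1) + 1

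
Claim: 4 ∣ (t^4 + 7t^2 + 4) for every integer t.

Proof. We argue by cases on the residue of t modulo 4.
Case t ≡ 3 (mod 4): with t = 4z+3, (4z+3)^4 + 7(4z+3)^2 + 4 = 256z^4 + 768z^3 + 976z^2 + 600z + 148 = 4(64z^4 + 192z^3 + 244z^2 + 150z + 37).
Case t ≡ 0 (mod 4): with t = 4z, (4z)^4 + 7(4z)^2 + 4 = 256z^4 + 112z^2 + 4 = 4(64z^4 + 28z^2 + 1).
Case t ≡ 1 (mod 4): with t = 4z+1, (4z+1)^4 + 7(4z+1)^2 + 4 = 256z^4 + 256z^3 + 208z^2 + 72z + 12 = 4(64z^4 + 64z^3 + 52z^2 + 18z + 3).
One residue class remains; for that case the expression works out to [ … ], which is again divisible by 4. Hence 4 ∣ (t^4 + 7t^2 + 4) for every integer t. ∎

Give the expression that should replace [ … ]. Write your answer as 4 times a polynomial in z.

Only t ≡ 2 (mod 4) is unaccounted for. Put t = 4z+2:
(4z+2)^4 + 7(4z+2)^2 + 4 expands to 256z^4 + 512z^3 + 496z^2 + 240z + 48,
and factoring out 4 leaves 4(64z^4 + 128z^3 + 124z^2 + 60z + 12).

4(64z^4 + 128z^3 + 124z^2 + 60z + 12)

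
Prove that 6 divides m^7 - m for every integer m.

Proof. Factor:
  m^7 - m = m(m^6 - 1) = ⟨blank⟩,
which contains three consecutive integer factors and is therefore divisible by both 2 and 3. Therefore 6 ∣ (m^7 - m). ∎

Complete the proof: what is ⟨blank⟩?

(m - 1)m(m + 1)(m^4 + m^2 + 1)

m^6 - 1 = (m^2 - 1)(m^4 + m^2 + 1), and m^2 - 1 = (m-1)(m+1).
So m(m^6 - 1) = (m - 1)m(m + 1)(m^4 + m^2 + 1).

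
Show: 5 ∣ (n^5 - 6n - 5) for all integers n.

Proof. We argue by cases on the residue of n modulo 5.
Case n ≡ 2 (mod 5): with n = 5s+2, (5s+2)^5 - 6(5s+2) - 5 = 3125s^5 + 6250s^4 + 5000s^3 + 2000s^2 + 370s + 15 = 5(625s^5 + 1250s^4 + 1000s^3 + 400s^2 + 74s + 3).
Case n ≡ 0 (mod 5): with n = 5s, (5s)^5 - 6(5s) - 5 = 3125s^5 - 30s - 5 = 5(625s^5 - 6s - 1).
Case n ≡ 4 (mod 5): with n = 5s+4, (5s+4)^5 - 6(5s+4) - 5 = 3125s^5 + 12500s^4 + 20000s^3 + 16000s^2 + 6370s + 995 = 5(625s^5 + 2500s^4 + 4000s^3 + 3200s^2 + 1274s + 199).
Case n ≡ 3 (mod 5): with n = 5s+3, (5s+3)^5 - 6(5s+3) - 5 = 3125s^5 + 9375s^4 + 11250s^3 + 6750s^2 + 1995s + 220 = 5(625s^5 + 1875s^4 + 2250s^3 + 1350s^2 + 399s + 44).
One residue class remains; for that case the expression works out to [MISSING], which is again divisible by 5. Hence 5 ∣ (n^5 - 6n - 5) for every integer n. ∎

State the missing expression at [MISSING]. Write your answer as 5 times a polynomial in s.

5(625s^5 + 625s^4 + 250s^3 + 50s^2 - s - 2)

Only n ≡ 1 (mod 5) is unaccounted for. Put n = 5s+1:
(5s+1)^5 - 6(5s+1) - 5 expands to 3125s^5 + 3125s^4 + 1250s^3 + 250s^2 - 5s - 10,
and factoring out 5 leaves 5(625s^5 + 625s^4 + 250s^3 + 50s^2 - s - 2).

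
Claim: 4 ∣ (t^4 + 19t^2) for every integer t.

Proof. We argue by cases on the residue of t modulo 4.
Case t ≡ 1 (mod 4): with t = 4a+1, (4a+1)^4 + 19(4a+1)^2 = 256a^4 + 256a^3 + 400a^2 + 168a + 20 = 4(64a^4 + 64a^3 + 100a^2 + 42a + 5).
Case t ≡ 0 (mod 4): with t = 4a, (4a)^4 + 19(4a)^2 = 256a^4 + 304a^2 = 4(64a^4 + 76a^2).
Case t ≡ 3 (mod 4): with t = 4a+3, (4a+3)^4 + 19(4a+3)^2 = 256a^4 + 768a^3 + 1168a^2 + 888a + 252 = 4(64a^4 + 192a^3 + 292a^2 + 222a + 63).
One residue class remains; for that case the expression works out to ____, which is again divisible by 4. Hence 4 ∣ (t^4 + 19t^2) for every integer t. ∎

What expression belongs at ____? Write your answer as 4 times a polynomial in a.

4(64a^4 + 128a^3 + 172a^2 + 108a + 23)

The residues treated are {1, 0, 3}, so the missing case is t ≡ 2 (mod 4); write t = 4a+2.
Then (4a+2)^4 + 19(4a+2)^2 = 256a^4 + 512a^3 + 688a^2 + 432a + 92 = 4(64a^4 + 128a^3 + 172a^2 + 108a + 23).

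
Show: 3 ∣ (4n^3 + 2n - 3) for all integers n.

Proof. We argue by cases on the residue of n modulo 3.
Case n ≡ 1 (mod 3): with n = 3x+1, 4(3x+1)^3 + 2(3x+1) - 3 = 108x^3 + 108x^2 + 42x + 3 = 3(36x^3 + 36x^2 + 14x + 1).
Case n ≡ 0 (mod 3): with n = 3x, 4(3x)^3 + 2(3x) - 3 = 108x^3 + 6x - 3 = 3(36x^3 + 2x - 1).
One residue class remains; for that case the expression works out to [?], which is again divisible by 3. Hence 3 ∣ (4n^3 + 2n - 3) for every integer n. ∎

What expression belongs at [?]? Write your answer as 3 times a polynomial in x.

The residues treated are {1, 0}, so the missing case is n ≡ 2 (mod 3); write n = 3x+2.
Then 4(3x+2)^3 + 2(3x+2) - 3 = 108x^3 + 216x^2 + 150x + 33 = 3(36x^3 + 72x^2 + 50x + 11).

3(36x^3 + 72x^2 + 50x + 11)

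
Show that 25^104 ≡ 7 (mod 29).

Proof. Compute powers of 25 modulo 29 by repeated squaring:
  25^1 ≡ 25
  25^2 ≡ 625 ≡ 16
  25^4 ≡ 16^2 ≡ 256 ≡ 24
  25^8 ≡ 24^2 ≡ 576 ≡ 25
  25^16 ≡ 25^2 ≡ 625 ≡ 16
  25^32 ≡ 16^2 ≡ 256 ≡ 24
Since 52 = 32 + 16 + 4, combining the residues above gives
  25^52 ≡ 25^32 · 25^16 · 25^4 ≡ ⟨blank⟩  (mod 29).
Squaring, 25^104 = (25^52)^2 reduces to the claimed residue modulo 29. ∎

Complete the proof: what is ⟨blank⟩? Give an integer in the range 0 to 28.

25^32 · 25^16 · 25^4 ≡ 24 · 16 · 24 = 9216.
9216 mod 29 = 23, so 25^52 ≡ 23 (mod 29).

23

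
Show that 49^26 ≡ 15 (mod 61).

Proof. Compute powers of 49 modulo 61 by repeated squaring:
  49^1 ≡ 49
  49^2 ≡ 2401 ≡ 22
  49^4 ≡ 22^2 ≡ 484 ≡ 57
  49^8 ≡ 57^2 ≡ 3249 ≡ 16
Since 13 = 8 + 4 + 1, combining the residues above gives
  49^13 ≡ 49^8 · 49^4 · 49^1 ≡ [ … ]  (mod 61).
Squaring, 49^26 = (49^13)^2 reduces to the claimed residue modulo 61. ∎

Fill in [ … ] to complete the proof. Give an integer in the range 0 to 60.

49^8 · 49^4 · 49^1 ≡ 16 · 57 · 49 = 44688.
44688 mod 61 = 36, so 49^13 ≡ 36 (mod 61).

36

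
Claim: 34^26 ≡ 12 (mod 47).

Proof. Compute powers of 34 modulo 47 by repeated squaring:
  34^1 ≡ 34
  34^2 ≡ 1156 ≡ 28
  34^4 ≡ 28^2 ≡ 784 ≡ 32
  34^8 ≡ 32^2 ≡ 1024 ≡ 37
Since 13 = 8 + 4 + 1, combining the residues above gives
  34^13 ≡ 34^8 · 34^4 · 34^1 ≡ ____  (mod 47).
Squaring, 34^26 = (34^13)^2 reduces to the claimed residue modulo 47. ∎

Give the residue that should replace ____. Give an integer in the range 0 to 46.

24

34^8 · 34^4 · 34^1 ≡ 37 · 32 · 34 = 40256.
40256 mod 47 = 24, so 34^13 ≡ 24 (mod 47).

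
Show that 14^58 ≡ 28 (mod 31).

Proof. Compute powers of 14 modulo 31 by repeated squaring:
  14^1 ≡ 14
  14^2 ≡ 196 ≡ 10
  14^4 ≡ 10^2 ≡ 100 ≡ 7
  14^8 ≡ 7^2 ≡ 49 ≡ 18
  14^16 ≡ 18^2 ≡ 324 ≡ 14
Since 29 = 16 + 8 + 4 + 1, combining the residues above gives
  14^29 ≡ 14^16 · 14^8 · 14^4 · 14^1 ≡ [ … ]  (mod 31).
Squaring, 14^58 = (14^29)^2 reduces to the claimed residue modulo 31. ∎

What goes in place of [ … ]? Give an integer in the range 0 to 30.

Multiply the listed residues: 14 · 18 · 7 · 14 = 252 → 1764 → 24696.
Reducing modulo 31: 24696 = 796·31 + 20, so 14^29 ≡ 20.

20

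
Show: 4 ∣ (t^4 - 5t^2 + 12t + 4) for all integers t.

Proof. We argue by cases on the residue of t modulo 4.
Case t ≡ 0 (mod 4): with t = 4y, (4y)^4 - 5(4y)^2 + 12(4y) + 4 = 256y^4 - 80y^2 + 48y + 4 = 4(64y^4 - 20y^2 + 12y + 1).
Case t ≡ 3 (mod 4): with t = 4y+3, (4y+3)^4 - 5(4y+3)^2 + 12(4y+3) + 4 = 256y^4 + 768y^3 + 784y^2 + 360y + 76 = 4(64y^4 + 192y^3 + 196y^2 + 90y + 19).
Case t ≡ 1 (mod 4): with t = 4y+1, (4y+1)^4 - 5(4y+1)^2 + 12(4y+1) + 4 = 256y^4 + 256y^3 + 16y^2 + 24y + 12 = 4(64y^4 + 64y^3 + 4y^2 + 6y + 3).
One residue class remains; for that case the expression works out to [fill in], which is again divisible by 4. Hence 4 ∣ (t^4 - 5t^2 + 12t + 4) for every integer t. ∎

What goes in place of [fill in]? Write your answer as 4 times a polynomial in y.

Only t ≡ 2 (mod 4) is unaccounted for. Put t = 4y+2:
(4y+2)^4 - 5(4y+2)^2 + 12(4y+2) + 4 expands to 256y^4 + 512y^3 + 304y^2 + 96y + 24,
and factoring out 4 leaves 4(64y^4 + 128y^3 + 76y^2 + 24y + 6).

4(64y^4 + 128y^3 + 76y^2 + 24y + 6)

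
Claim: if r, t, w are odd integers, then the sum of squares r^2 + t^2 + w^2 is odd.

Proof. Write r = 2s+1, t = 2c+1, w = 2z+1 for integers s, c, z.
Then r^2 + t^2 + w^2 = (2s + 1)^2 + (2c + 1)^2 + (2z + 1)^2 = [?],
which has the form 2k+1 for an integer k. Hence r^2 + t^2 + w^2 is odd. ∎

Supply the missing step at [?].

Expanding: (2s + 1)^2 + (2c + 1)^2 + (2z + 1)^2 = 4c^2 + 4c + 4s^2 + 4s + 4z^2 + 4z + 3.
Every term except the constant is even, so this is 2(2c^2 + 2c + 2s^2 + 2s + 2z^2 + 2z + 1) + 1,
and 2c^2 + 2c + 2s^2 + 2s + 2z^2 + 2z + 1 ∈ ℤ gives the required form.

2(2c^2 + 2c + 2s^2 + 2s + 2z^2 + 2z + 1) + 1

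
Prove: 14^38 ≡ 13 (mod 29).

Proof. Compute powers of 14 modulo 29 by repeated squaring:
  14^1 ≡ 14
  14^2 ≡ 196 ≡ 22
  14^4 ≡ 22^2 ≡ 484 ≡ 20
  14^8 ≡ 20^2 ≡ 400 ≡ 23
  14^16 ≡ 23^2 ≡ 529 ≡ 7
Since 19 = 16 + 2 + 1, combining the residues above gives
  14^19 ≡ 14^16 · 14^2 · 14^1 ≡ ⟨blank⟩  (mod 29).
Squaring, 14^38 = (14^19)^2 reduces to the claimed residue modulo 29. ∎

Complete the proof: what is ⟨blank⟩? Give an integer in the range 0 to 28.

Multiply the listed residues: 7 · 22 · 14 = 154 → 2156.
Reducing modulo 29: 2156 = 74·29 + 10, so 14^19 ≡ 10.

10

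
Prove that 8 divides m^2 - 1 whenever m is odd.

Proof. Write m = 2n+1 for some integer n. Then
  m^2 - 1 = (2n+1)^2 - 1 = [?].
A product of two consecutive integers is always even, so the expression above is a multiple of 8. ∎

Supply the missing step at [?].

(2n+1)^2 - 1 = 4n^2 + 4n + 1 - 1 = 4n^2 + 4n = 4n(n+1).
Since n and n+1 are consecutive, n(n+1) is even, and 4·(even) is a multiple of 8.

4n(n + 1)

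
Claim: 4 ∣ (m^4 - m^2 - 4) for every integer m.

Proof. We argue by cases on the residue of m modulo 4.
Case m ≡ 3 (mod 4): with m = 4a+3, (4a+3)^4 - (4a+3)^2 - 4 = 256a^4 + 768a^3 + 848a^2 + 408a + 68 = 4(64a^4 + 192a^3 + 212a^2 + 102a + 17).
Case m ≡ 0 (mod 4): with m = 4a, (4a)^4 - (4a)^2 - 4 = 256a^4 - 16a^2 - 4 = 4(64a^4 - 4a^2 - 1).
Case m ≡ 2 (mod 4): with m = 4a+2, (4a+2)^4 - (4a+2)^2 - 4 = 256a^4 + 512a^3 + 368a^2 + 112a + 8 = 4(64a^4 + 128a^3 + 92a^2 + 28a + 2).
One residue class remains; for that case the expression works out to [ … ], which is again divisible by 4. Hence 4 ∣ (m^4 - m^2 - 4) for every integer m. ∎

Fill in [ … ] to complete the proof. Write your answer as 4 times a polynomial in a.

4(64a^4 + 64a^3 + 20a^2 + 2a - 1)

The residues treated are {3, 0, 2}, so the missing case is m ≡ 1 (mod 4); write m = 4a+1.
Then (4a+1)^4 - (4a+1)^2 - 4 = 256a^4 + 256a^3 + 80a^2 + 8a - 4 = 4(64a^4 + 64a^3 + 20a^2 + 2a - 1).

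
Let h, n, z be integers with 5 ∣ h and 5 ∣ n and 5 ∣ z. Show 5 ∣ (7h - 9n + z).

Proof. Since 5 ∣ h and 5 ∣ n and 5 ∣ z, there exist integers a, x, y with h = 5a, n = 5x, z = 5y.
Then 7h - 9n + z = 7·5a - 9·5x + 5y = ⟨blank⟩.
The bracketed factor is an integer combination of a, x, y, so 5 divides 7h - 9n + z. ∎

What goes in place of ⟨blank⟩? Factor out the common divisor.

Each term has a factor of 5: 7·5a - 9·5x + 5y = 5·(7a - 9x + y).
Since 7a - 9x + y is an integer, 5 ∣ (7h - 9n + z).

5(7a - 9x + y)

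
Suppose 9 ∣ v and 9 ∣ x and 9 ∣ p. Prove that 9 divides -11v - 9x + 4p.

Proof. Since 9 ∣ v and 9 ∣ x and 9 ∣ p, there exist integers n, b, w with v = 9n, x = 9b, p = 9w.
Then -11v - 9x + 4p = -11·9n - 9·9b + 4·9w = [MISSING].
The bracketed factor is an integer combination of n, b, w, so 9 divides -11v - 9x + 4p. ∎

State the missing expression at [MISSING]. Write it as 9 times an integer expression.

Each term has a factor of 9: -11·9n - 9·9b + 4·9w = 9·(-9b - 11n + 4w).
Since -9b - 11n + 4w is an integer, 9 ∣ (-11v - 9x + 4p).

9(-9b - 11n + 4w)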